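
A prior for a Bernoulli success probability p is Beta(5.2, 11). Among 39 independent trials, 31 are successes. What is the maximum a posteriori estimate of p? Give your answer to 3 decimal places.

Prior: Beta(5.2, 11).
Data: 31 successes in 39 trials. The binomial likelihood contributes p^31(1−p)^8, so the posterior is Beta(5.2+31, 11+8) = Beta(36.2, 19).
For Beta(a, b) with a, b > 1 the mode is (a−1)/(a+b−2) = 35.2/53.2 ≈ 0.662.

p̂_MAP = 0.662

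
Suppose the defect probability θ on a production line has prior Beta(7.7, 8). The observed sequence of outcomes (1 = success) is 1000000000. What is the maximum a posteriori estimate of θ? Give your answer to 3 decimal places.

θ̂_MAP = 0.325

Prior: Beta(7.7, 8).
Data: 1 success in 10 trials (from the sequence). The binomial likelihood contributes θ(1−θ)^9, so the posterior is Beta(7.7+1, 8+9) = Beta(8.7, 17).
For Beta(a, b) with a, b > 1 the mode is (a−1)/(a+b−2) = 7.7/23.7 ≈ 0.325.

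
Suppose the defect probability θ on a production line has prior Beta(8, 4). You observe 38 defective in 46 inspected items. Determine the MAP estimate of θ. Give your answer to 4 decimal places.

Prior: Beta(8, 4).
Data: 38 successes in 46 trials. The binomial likelihood contributes θ^38(1−θ)^8, so the posterior is Beta(8+38, 4+8) = Beta(46, 12).
For Beta(a, b) with a, b > 1 the mode is (a−1)/(a+b−2) = 45/56 ≈ 0.8036.

θ̂_MAP = 0.8036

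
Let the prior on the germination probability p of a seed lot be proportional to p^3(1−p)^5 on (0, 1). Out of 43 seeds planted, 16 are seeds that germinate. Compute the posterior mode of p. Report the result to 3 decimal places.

p̂_MAP = 0.373

The prior density ∝ p^3(1−p)^5 is the kernel of Beta(4, 6).
Data: 16 successes in 43 trials. The binomial likelihood contributes p^16(1−p)^27, so the posterior is Beta(4+16, 6+27) = Beta(20, 33).
For Beta(a, b) with a, b > 1 the mode is (a−1)/(a+b−2) = 19/51 ≈ 0.373.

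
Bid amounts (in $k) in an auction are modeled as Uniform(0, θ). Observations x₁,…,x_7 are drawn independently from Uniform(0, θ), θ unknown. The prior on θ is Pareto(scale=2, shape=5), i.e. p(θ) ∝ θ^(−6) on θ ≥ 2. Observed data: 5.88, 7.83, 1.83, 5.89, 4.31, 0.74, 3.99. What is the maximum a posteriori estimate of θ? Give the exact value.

θ̂_MAP = 7.83

The Uniform(0, θ) likelihood is θ^(−n) for θ ≥ max(xᵢ), zero otherwise. Here max(xᵢ) = 7.83.
Posterior ∝ θ^(−6) · θ^(−7) = θ^(−13) on θ ≥ max(2, 7.83) = 7.83.
This density is strictly decreasing in θ, so the posterior mode lies at the lower boundary of the support.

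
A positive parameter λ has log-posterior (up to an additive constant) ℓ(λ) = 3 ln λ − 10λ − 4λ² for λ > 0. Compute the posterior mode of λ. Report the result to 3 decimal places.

ℓ'(λ) = 3/λ − 10 − 8λ. Setting this to zero and multiplying by λ: 8λ² + 10λ − 3 = 0.
λ = (−10 + √(10² + 4·8·3)) / (2·8) = (−10 + √196) / 16 = (−10 + 14)/16 = 1/4.
ℓ''(λ) = −3/λ² − 8 < 0, confirming a maximum.

λ̂_MAP = 0.250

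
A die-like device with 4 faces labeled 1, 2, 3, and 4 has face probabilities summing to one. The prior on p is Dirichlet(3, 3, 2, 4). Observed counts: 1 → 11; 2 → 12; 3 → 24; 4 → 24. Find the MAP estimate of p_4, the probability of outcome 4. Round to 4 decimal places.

The posterior is Dirichlet(αᵢ + nᵢ) = Dirichlet(14, 15, 26, 28).
For a Dirichlet(a₁,…,a_K) with all aᵢ > 1, the mode has j-th component (aⱼ − 1)/(Σaᵢ − K).
Here Σaᵢ = 83 and K = 4, so p_4 = (28 − 1)/(83 − 4) = 27/79 ≈ 0.3418.

MAP estimate: 0.3418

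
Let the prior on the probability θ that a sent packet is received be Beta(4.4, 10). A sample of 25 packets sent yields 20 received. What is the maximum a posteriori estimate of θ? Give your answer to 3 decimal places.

θ̂_MAP = 0.626

Prior: Beta(4.4, 10).
Data: 20 successes in 25 trials. The binomial likelihood contributes θ^20(1−θ)^5, so the posterior is Beta(4.4+20, 10+5) = Beta(24.4, 15).
For Beta(a, b) with a, b > 1 the mode is (a−1)/(a+b−2) = 23.4/37.4 ≈ 0.626.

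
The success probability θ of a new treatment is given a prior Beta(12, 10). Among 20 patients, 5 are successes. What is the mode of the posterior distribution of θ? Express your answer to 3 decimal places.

θ̂_MAP = 0.400

Prior: Beta(12, 10).
Data: 5 successes in 20 trials. The binomial likelihood contributes θ^5(1−θ)^15, so the posterior is Beta(12+5, 10+15) = Beta(17, 25).
For Beta(a, b) with a, b > 1 the mode is (a−1)/(a+b−2) = 16/40 ≈ 0.400.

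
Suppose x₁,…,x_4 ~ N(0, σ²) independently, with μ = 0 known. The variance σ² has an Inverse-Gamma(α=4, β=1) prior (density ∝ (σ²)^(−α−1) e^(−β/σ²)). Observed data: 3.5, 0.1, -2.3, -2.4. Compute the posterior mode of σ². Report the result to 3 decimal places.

σ̂²_MAP = 1.808

Sum of squared deviations about the known mean: SS = (3.5−0)² + (0.1−0)² + (-2.3−0)² + (-2.4−0)² = 23.31.
The Normal likelihood contributes (σ²)^(−n/2) exp(−SS/(2σ²)), so the posterior is Inverse-Gamma(α + n/2, β + SS/2) = Inverse-Gamma(6, 12.655).
The mode of Inverse-Gamma(a, b) is b/(a+1) = 12.655/7 ≈ 1.808.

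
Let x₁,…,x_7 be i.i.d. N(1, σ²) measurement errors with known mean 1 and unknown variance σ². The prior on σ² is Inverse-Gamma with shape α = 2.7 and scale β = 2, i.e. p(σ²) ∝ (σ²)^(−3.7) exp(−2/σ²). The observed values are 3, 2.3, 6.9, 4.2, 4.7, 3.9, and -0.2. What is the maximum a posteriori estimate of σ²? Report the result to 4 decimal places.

σ̂²_MAP = 5.4361

Sum of squared deviations about the known mean: SS = (3−1)² + (2.3−1)² + (6.9−1)² + (4.2−1)² + (4.7−1)² + (3.9−1)² + (-0.2−1)² = 74.28.
The Normal likelihood contributes (σ²)^(−n/2) exp(−SS/(2σ²)), so the posterior is Inverse-Gamma(α + n/2, β + SS/2) = Inverse-Gamma(6.2, 39.14).
The mode of Inverse-Gamma(a, b) is b/(a+1) = 39.14/7.2 ≈ 5.4361.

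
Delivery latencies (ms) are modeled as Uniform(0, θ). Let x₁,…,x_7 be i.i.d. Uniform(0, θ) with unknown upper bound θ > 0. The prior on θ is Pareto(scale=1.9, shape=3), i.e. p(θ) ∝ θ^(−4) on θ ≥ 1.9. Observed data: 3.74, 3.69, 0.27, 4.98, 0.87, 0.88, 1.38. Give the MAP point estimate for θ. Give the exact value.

θ̂_MAP = 4.98

The Uniform(0, θ) likelihood is θ^(−n) for θ ≥ max(xᵢ), zero otherwise. Here max(xᵢ) = 4.98.
Posterior ∝ θ^(−4) · θ^(−7) = θ^(−11) on θ ≥ max(1.9, 4.98) = 4.98.
This density is strictly decreasing in θ, so the posterior mode lies at the lower boundary of the support.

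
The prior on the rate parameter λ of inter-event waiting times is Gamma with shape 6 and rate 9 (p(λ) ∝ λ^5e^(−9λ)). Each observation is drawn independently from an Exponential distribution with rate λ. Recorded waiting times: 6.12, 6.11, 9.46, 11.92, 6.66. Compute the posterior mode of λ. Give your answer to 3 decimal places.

λ̂_MAP = 0.203

The Exponential(rate=λ) likelihood is ∝ λ^n e^(−λΣtᵢ). Here n = 5 and Σtᵢ = 6.12 + 6.11 + 9.46 + 11.92 + 6.66 = 40.27.
Posterior ∝ λ^5e^(−9λ) · λ^5e^(−40.27λ) = λ^10e^(−49.27λ), i.e. Gamma(11, 49.27).
Mode = (a−1)/b = 10/49.27 ≈ 0.203.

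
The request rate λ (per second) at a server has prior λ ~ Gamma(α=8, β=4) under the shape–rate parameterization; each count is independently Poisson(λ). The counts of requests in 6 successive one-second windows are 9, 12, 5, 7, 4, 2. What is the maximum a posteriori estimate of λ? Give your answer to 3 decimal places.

λ̂_MAP = 4.600

Σxᵢ = 9+12+5+7+4+2 = 39, with n = 6.
Posterior ∝ λ^7e^(−4λ) · λ^39e^(−6λ) = λ^46e^(−10λ), i.e. Gamma(shape=47, rate=10).
The mode of a Gamma(a, b) with a ≥ 1 (shape–rate) is (a−1)/b = 46/10 ≈ 4.600.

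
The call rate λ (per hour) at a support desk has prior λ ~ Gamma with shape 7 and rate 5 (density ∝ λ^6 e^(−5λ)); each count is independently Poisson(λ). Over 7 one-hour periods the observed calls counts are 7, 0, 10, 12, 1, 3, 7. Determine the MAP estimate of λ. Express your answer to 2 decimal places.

λ̂_MAP = 3.83

Σxᵢ = 7+0+10+12+1+3+7 = 40, with n = 7.
Posterior ∝ λ^6e^(−5λ) · λ^40e^(−7λ) = λ^46e^(−12λ), i.e. Gamma(shape=47, rate=12).
The mode of a Gamma(a, b) with a ≥ 1 (shape–rate) is (a−1)/b = 46/12 ≈ 3.83.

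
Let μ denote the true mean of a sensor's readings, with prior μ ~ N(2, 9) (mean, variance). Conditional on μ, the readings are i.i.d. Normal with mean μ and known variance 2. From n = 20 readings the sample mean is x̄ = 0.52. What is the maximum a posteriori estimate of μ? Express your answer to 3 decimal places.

μ̂_MAP = 0.536

n = 20, x̄ = 0.52.
For a Normal prior and Normal likelihood with known variance, the posterior is Normal; its mode equals its mean, the precision-weighted average.
Prior precision 1/σ₀² = 1/9; data precision n/σ² = 20/2 = 10.
μ̂ = ((1/9)·2 + 10·0.52) / (1/9 + 10) = (244/45)/(91/9) = 244/455 ≈ 0.536.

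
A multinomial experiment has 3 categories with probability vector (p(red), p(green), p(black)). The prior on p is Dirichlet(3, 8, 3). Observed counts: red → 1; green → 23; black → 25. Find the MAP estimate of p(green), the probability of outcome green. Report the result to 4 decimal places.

The posterior is Dirichlet(αᵢ + nᵢ) = Dirichlet(4, 31, 28).
For a Dirichlet(a₁,…,a_K) with all aᵢ > 1, the mode has j-th component (aⱼ − 1)/(Σaᵢ − K).
Here Σaᵢ = 63 and K = 3, so p(green) = (31 − 1)/(63 − 3) = 30/60 ≈ 0.5000.

MAP estimate of p(green) = 0.5000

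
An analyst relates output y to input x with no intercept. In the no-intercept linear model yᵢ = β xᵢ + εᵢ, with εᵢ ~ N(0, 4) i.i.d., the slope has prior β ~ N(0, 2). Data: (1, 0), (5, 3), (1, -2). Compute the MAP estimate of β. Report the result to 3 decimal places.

β̂_MAP = 0.448

log p(β | y) = −Σ(yᵢ − βxᵢ)²/(2·4) − β²/(2·2) + const.
Setting the derivative to zero: Σxᵢ(yᵢ − βxᵢ)/4 − β/2 = 0, so β = Σxᵢyᵢ / (Σxᵢ² + σ²/τ²).
Σxᵢyᵢ = 1·0 + 5·3 + 1·(-2) = 13; Σxᵢ² = 27; σ²/τ² = 2.
β̂_MAP = 13 / (27 + 2) = 13/29 ≈ 0.448.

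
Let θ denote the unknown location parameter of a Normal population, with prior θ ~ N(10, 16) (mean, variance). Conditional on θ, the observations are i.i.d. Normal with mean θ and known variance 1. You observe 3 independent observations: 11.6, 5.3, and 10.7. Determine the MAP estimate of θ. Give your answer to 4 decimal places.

n = 3; x̄ = (11.6 + 5.3 + 10.7)/3 = 27.6/3 = 9.2.
For a Normal prior and Normal likelihood with known variance, the posterior is Normal; its mode equals its mean, the precision-weighted average.
Prior precision 1/σ₀² = 1/16 = 0.0625; data precision n/σ² = 3/1 = 3.
θ̂ = (0.0625·10 + 3·9.2) / (0.0625 + 3) = 28.225/3.0625 = 2258/245 ≈ 9.2163.

θ̂_MAP = 9.2163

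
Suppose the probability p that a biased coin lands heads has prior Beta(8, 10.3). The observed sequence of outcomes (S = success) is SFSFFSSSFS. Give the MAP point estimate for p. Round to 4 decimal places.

Prior: Beta(8, 10.3).
Data: 6 successes in 10 trials (from the sequence). The binomial likelihood contributes p^6(1−p)^4, so the posterior is Beta(8+6, 10.3+4) = Beta(14, 14.3).
For Beta(a, b) with a, b > 1 the mode is (a−1)/(a+b−2) = 13/26.3 ≈ 0.4943.

p̂_MAP = 0.4943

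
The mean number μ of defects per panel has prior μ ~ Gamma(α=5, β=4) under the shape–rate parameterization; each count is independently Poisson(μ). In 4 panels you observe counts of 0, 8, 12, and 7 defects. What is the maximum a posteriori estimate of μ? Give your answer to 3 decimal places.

μ̂_MAP = 3.875

Σxᵢ = 0+8+12+7 = 27, with n = 4.
Posterior ∝ μ^4e^(−4μ) · μ^27e^(−4μ) = μ^31e^(−8μ), i.e. Gamma(shape=32, rate=8).
The mode of a Gamma(a, b) with a ≥ 1 (shape–rate) is (a−1)/b = 31/8 ≈ 3.875.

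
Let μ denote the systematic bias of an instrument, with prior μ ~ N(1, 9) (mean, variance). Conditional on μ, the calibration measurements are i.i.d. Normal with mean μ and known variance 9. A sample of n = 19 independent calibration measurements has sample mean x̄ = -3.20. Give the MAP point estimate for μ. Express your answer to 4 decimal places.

μ̂_MAP = -2.9900

n = 19, x̄ = -3.20.
For a Normal prior and Normal likelihood with known variance, the posterior is Normal; its mode equals its mean, the precision-weighted average.
Prior precision 1/σ₀² = 1/9; data precision n/σ² = 19/9.
μ̂ = ((1/9)·1 + (19/9)·(-3.2)) / (1/9 + 19/9) = (-299/45)/(20/9) = -2.9900.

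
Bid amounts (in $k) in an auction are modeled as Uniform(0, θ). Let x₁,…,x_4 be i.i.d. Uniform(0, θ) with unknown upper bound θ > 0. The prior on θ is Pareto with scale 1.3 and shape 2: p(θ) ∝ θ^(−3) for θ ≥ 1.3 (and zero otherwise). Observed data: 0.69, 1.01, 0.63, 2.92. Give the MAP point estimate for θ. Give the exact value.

θ̂_MAP = 2.92

The Uniform(0, θ) likelihood is θ^(−n) for θ ≥ max(xᵢ), zero otherwise. Here max(xᵢ) = 2.92.
Posterior ∝ θ^(−3) · θ^(−4) = θ^(−7) on θ ≥ max(1.3, 2.92) = 2.92.
This density is strictly decreasing in θ, so the posterior mode lies at the lower boundary of the support.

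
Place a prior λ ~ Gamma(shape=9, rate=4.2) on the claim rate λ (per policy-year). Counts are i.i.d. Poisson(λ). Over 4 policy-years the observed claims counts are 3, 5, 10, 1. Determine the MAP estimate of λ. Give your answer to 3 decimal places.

λ̂_MAP = 3.293

Σxᵢ = 3+5+10+1 = 19, with n = 4.
Posterior ∝ λ^8e^(−4.2λ) · λ^19e^(−4λ) = λ^27e^(−8.2λ), i.e. Gamma(shape=28, rate=8.2).
The mode of a Gamma(a, b) with a ≥ 1 (shape–rate) is (a−1)/b = 27/8.2 ≈ 3.293.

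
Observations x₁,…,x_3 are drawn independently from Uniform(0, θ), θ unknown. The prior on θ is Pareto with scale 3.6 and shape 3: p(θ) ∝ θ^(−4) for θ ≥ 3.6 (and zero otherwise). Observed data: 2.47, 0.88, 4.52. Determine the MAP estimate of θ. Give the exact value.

θ̂_MAP = 4.52

The Uniform(0, θ) likelihood is θ^(−n) for θ ≥ max(xᵢ), zero otherwise. Here max(xᵢ) = 4.52.
Posterior ∝ θ^(−4) · θ^(−3) = θ^(−7) on θ ≥ max(3.6, 4.52) = 4.52.
This density is strictly decreasing in θ, so the posterior mode lies at the lower boundary of the support.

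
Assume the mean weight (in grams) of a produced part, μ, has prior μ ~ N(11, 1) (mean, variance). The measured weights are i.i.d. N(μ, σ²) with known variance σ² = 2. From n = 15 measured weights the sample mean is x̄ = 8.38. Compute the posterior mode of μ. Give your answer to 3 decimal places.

μ̂_MAP = 8.688

n = 15, x̄ = 8.38.
For a Normal prior and Normal likelihood with known variance, the posterior is Normal; its mode equals its mean, the precision-weighted average.
Prior precision 1/σ₀² = 1/1 = 1; data precision n/σ² = 15/2 = 7.5.
μ̂ = (1·11 + 7.5·8.38) / (1 + 7.5) = 73.85/8.5 = 1477/170 ≈ 8.688.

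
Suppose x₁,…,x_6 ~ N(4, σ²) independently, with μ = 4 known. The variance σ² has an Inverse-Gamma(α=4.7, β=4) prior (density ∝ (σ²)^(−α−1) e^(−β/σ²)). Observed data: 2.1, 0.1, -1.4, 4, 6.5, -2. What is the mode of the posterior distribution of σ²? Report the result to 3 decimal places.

σ̂²_MAP = 5.645

Sum of squared deviations about the known mean: SS = (2.1−4)² + (0.1−4)² + (-1.4−4)² + (4−4)² + (6.5−4)² + (-2−4)² = 90.23.
The Normal likelihood contributes (σ²)^(−n/2) exp(−SS/(2σ²)), so the posterior is Inverse-Gamma(α + n/2, β + SS/2) = Inverse-Gamma(7.7, 49.115).
The mode of Inverse-Gamma(a, b) is b/(a+1) = 49.115/8.7 ≈ 5.645.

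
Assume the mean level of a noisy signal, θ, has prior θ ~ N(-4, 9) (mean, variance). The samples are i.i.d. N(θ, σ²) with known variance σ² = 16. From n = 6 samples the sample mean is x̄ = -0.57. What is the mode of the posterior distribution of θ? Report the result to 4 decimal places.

n = 6, x̄ = -0.57.
For a Normal prior and Normal likelihood with known variance, the posterior is Normal; its mode equals its mean, the precision-weighted average.
Prior precision 1/σ₀² = 1/9; data precision n/σ² = 6/16 = 0.375.
θ̂ = ((1/9)·(-4) + 0.375·(-0.57)) / (1/9 + 0.375) = (-4739/7200)/(35/72) = -1.3540.

θ̂_MAP = -1.3540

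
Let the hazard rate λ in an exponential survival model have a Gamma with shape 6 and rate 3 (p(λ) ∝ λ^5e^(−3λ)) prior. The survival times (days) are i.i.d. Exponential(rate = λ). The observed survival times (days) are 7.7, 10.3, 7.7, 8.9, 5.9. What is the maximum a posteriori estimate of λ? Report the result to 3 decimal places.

The Exponential(rate=λ) likelihood is ∝ λ^n e^(−λΣtᵢ). Here n = 5 and Σtᵢ = 7.7 + 10.3 + 7.7 + 8.9 + 5.9 = 40.5.
Posterior ∝ λ^5e^(−3λ) · λ^5e^(−40.5λ) = λ^10e^(−43.5λ), i.e. Gamma(11, 43.5).
Mode = (a−1)/b = 10/43.5 ≈ 0.230.

λ̂_MAP = 0.230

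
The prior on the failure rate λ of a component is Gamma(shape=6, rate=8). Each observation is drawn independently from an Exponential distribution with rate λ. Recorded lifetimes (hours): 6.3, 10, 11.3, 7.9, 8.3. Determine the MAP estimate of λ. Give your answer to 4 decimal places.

The Exponential(rate=λ) likelihood is ∝ λ^n e^(−λΣtᵢ). Here n = 5 and Σtᵢ = 6.3 + 10 + 11.3 + 7.9 + 8.3 = 43.8.
Posterior ∝ λ^5e^(−8λ) · λ^5e^(−43.8λ) = λ^10e^(−51.8λ), i.e. Gamma(11, 51.8).
Mode = (a−1)/b = 10/51.8 ≈ 0.1931.

λ̂_MAP = 0.1931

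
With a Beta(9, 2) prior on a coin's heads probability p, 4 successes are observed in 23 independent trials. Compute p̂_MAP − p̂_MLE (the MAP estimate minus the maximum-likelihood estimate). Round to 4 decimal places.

Posterior is Beta(13, 21); MAP = (13−1)/(34−2) = 12/32 ≈ 0.37500.
MLE ignores the prior: p̂_MLE = k/n = 4/23 ≈ 0.17391.
Difference = 12/32 − 4/23 = 37/184 ≈ 0.2011.

MAP − MLE = 0.2011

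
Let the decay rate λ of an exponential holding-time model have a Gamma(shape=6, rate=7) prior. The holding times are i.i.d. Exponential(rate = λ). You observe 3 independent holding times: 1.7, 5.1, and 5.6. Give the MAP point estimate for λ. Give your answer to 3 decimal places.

λ̂_MAP = 0.412

The Exponential(rate=λ) likelihood is ∝ λ^n e^(−λΣtᵢ). Here n = 3 and Σtᵢ = 1.7 + 5.1 + 5.6 = 12.4.
Posterior ∝ λ^5e^(−7λ) · λ^3e^(−12.4λ) = λ^8e^(−19.4λ), i.e. Gamma(9, 19.4).
Mode = (a−1)/b = 8/19.4 ≈ 0.412.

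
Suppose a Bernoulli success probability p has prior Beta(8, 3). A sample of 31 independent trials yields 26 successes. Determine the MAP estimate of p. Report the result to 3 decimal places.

p̂_MAP = 0.825

Prior: Beta(8, 3).
Data: 26 successes in 31 trials. The binomial likelihood contributes p^26(1−p)^5, so the posterior is Beta(8+26, 3+5) = Beta(34, 8).
For Beta(a, b) with a, b > 1 the mode is (a−1)/(a+b−2) = 33/40 ≈ 0.825.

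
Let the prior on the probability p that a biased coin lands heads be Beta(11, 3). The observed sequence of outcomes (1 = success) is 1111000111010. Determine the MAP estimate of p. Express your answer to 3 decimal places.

Prior: Beta(11, 3).
Data: 8 successes in 13 trials (from the sequence). The binomial likelihood contributes p^8(1−p)^5, so the posterior is Beta(11+8, 3+5) = Beta(19, 8).
For Beta(a, b) with a, b > 1 the mode is (a−1)/(a+b−2) = 18/25 ≈ 0.720.

p̂_MAP = 0.720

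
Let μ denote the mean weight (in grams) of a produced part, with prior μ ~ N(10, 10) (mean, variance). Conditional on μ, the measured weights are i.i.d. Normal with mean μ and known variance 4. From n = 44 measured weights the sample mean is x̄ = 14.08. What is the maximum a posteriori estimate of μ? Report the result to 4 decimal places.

μ̂_MAP = 14.0432

n = 44, x̄ = 14.08.
For a Normal prior and Normal likelihood with known variance, the posterior is Normal; its mode equals its mean, the precision-weighted average.
Prior precision 1/σ₀² = 1/10 = 0.1; data precision n/σ² = 44/4 = 11.
μ̂ = (0.1·10 + 11·14.08) / (0.1 + 11) = 155.88/11.1 = 2598/185 ≈ 14.0432.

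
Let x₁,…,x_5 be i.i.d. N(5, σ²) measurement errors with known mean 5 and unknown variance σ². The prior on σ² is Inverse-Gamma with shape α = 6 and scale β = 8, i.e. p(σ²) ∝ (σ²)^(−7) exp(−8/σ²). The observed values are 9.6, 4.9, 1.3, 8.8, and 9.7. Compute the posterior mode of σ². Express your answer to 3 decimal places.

Sum of squared deviations about the known mean: SS = (9.6−5)² + (4.9−5)² + (1.3−5)² + (8.8−5)² + (9.7−5)² = 71.39.
The Normal likelihood contributes (σ²)^(−n/2) exp(−SS/(2σ²)), so the posterior is Inverse-Gamma(α + n/2, β + SS/2) = Inverse-Gamma(8.5, 43.695).
The mode of Inverse-Gamma(a, b) is b/(a+1) = 43.695/9.5 ≈ 4.599.

σ̂²_MAP = 4.599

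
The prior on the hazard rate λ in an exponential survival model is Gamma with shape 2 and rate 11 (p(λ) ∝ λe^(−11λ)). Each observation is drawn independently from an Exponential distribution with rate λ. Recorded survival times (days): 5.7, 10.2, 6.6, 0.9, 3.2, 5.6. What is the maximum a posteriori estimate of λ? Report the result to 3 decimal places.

The Exponential(rate=λ) likelihood is ∝ λ^n e^(−λΣtᵢ). Here n = 6 and Σtᵢ = 5.7 + 10.2 + 6.6 + 0.9 + 3.2 + 5.6 = 32.2.
Posterior ∝ λe^(−11λ) · λ^6e^(−32.2λ) = λ^7e^(−43.2λ), i.e. Gamma(8, 43.2).
Mode = (a−1)/b = 7/43.2 ≈ 0.162.

λ̂_MAP = 0.162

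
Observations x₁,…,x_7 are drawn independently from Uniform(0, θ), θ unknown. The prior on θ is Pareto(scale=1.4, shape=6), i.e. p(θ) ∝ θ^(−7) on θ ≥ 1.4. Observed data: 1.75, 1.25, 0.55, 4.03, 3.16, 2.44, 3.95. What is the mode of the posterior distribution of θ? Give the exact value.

The Uniform(0, θ) likelihood is θ^(−n) for θ ≥ max(xᵢ), zero otherwise. Here max(xᵢ) = 4.03.
Posterior ∝ θ^(−7) · θ^(−7) = θ^(−14) on θ ≥ max(1.4, 4.03) = 4.03.
This density is strictly decreasing in θ, so the posterior mode lies at the lower boundary of the support.

θ̂_MAP = 4.03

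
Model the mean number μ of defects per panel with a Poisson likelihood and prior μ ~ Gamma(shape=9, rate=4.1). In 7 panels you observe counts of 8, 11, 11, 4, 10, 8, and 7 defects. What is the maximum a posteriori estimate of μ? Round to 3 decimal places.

Σxᵢ = 8+11+11+4+10+8+7 = 59, with n = 7.
Posterior ∝ μ^8e^(−4.1μ) · μ^59e^(−7μ) = μ^67e^(−11.1μ), i.e. Gamma(shape=68, rate=11.1).
The mode of a Gamma(a, b) with a ≥ 1 (shape–rate) is (a−1)/b = 67/11.1 ≈ 6.036.

μ̂_MAP = 6.036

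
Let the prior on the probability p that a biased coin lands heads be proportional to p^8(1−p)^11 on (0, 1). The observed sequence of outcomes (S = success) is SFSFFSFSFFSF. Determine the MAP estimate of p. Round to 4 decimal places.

p̂_MAP = 0.4194

The prior density ∝ p^8(1−p)^11 is the kernel of Beta(9, 12).
Data: 5 successes in 12 trials (from the sequence). The binomial likelihood contributes p^5(1−p)^7, so the posterior is Beta(9+5, 12+7) = Beta(14, 19).
For Beta(a, b) with a, b > 1 the mode is (a−1)/(a+b−2) = 13/31 ≈ 0.4194.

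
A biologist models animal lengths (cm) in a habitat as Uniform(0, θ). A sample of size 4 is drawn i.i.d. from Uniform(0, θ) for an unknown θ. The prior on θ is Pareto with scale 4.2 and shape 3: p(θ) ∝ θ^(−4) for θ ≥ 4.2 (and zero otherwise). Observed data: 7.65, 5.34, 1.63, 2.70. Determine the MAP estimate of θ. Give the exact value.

The Uniform(0, θ) likelihood is θ^(−n) for θ ≥ max(xᵢ), zero otherwise. Here max(xᵢ) = 7.65.
Posterior ∝ θ^(−4) · θ^(−4) = θ^(−8) on θ ≥ max(4.2, 7.65) = 7.65.
This density is strictly decreasing in θ, so the posterior mode lies at the lower boundary of the support.

θ̂_MAP = 7.65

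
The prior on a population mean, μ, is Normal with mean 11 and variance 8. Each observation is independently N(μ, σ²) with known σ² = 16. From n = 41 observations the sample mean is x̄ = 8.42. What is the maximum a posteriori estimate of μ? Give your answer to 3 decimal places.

n = 41, x̄ = 8.42.
For a Normal prior and Normal likelihood with known variance, the posterior is Normal; its mode equals its mean, the precision-weighted average.
Prior precision 1/σ₀² = 1/8 = 0.125; data precision n/σ² = 41/16 = 2.5625.
μ̂ = (0.125·11 + 2.5625·8.42) / (0.125 + 2.5625) = 22.95125/2.6875 = 8.540.

μ̂_MAP = 8.540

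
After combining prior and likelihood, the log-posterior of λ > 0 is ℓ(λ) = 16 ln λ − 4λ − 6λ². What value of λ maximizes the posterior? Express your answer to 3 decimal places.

ℓ'(λ) = 16/λ − 4 − 12λ. Setting this to zero and multiplying by λ: 12λ² + 4λ − 16 = 0.
λ = (−4 + √(4² + 4·12·16)) / (2·12) = (−4 + √784) / 24 = (−4 + 28)/24 = 1.
ℓ''(λ) = −16/λ² − 12 < 0, confirming a maximum.

λ̂_MAP = 1.000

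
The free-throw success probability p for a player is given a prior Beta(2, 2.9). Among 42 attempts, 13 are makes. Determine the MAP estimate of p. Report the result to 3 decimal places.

p̂_MAP = 0.312

Prior: Beta(2, 2.9).
Data: 13 successes in 42 trials. The binomial likelihood contributes p^13(1−p)^29, so the posterior is Beta(2+13, 2.9+29) = Beta(15, 31.9).
For Beta(a, b) with a, b > 1 the mode is (a−1)/(a+b−2) = 14/44.9 ≈ 0.312.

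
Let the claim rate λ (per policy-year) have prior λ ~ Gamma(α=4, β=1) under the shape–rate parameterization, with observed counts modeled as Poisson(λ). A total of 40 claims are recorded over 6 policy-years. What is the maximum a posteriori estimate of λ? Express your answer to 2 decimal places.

λ̂_MAP = 6.14

Σxᵢ = 40, n = 6.
Posterior ∝ λ^3e^(−1λ) · λ^40e^(−6λ) = λ^43e^(−7λ), i.e. Gamma(shape=44, rate=7).
The mode of a Gamma(a, b) with a ≥ 1 (shape–rate) is (a−1)/b = 43/7 ≈ 6.14.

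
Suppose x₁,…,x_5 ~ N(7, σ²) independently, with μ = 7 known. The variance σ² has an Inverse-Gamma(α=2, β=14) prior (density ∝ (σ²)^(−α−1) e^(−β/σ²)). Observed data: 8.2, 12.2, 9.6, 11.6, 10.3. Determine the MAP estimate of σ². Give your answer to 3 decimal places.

σ̂²_MAP = 8.663

Sum of squared deviations about the known mean: SS = (8.2−7)² + (12.2−7)² + (9.6−7)² + (11.6−7)² + (10.3−7)² = 67.29.
The Normal likelihood contributes (σ²)^(−n/2) exp(−SS/(2σ²)), so the posterior is Inverse-Gamma(α + n/2, β + SS/2) = Inverse-Gamma(4.5, 47.645).
The mode of Inverse-Gamma(a, b) is b/(a+1) = 47.645/5.5 ≈ 8.663.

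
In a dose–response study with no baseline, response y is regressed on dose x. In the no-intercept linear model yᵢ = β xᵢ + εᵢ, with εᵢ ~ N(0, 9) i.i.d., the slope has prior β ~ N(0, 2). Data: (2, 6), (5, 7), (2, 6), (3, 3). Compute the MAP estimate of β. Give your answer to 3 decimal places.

β̂_MAP = 1.462

log p(β | y) = −Σ(yᵢ − βxᵢ)²/(2·9) − β²/(2·2) + const.
Setting the derivative to zero: Σxᵢ(yᵢ − βxᵢ)/9 − β/2 = 0, so β = Σxᵢyᵢ / (Σxᵢ² + σ²/τ²).
Σxᵢyᵢ = 2·6 + 5·7 + 2·6 + 3·3 = 68; Σxᵢ² = 42; σ²/τ² = 4.5.
β̂_MAP = 68 / (42 + 4.5) = 68/46.5 ≈ 1.462.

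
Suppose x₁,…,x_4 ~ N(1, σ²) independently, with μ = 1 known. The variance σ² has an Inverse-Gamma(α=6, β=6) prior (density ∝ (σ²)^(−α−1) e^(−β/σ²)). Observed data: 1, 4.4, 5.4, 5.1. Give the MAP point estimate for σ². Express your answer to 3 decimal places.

σ̂²_MAP = 3.318

Sum of squared deviations about the known mean: SS = (1−1)² + (4.4−1)² + (5.4−1)² + (5.1−1)² = 47.73.
The Normal likelihood contributes (σ²)^(−n/2) exp(−SS/(2σ²)), so the posterior is Inverse-Gamma(α + n/2, β + SS/2) = Inverse-Gamma(8, 29.865).
The mode of Inverse-Gamma(a, b) is b/(a+1) = 29.865/9 ≈ 3.318.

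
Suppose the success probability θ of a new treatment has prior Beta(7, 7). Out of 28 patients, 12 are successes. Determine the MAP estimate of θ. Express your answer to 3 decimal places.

θ̂_MAP = 0.450

Prior: Beta(7, 7).
Data: 12 successes in 28 trials. The binomial likelihood contributes θ^12(1−θ)^16, so the posterior is Beta(7+12, 7+16) = Beta(19, 23).
For Beta(a, b) with a, b > 1 the mode is (a−1)/(a+b−2) = 18/40 ≈ 0.450.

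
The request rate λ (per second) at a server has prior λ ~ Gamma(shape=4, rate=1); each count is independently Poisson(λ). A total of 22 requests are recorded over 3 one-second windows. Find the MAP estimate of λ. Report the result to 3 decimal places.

λ̂_MAP = 6.250

Σxᵢ = 22, n = 3.
Posterior ∝ λ^3e^(−1λ) · λ^22e^(−3λ) = λ^25e^(−4λ), i.e. Gamma(shape=26, rate=4).
The mode of a Gamma(a, b) with a ≥ 1 (shape–rate) is (a−1)/b = 25/4 ≈ 6.250.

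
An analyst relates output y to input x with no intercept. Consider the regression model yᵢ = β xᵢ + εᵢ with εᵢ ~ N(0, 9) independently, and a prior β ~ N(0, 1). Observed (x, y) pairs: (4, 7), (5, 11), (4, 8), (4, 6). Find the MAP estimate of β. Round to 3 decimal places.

log p(β | y) = −Σ(yᵢ − βxᵢ)²/(2·9) − β²/(2·1) + const.
Setting the derivative to zero: Σxᵢ(yᵢ − βxᵢ)/9 − β/1 = 0, so β = Σxᵢyᵢ / (Σxᵢ² + σ²/τ²).
Σxᵢyᵢ = 4·7 + 5·11 + 4·8 + 4·6 = 139; Σxᵢ² = 73; σ²/τ² = 9.
β̂_MAP = 139 / (73 + 9) = 139/82 ≈ 1.695.

β̂_MAP = 1.695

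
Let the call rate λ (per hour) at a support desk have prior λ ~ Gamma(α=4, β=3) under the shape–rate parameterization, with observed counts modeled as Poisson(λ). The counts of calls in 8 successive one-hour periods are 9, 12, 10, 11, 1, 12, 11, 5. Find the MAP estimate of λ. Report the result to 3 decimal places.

Σxᵢ = 9+12+10+11+1+12+11+5 = 71, with n = 8.
Posterior ∝ λ^3e^(−3λ) · λ^71e^(−8λ) = λ^74e^(−11λ), i.e. Gamma(shape=75, rate=11).
The mode of a Gamma(a, b) with a ≥ 1 (shape–rate) is (a−1)/b = 74/11 ≈ 6.727.

λ̂_MAP = 6.727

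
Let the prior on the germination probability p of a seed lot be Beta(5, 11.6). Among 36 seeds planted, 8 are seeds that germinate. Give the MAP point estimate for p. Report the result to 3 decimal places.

p̂_MAP = 0.237

Prior: Beta(5, 11.6).
Data: 8 successes in 36 trials. The binomial likelihood contributes p^8(1−p)^28, so the posterior is Beta(5+8, 11.6+28) = Beta(13, 39.6).
For Beta(a, b) with a, b > 1 the mode is (a−1)/(a+b−2) = 12/50.6 ≈ 0.237.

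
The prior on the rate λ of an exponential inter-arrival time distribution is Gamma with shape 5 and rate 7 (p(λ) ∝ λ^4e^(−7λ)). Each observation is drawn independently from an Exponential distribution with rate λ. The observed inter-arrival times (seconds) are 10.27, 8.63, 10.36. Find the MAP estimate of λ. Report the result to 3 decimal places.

The Exponential(rate=λ) likelihood is ∝ λ^n e^(−λΣtᵢ). Here n = 3 and Σtᵢ = 10.27 + 8.63 + 10.36 = 29.26.
Posterior ∝ λ^4e^(−7λ) · λ^3e^(−29.26λ) = λ^7e^(−36.26λ), i.e. Gamma(8, 36.26).
Mode = (a−1)/b = 7/36.26 ≈ 0.193.

λ̂_MAP = 0.193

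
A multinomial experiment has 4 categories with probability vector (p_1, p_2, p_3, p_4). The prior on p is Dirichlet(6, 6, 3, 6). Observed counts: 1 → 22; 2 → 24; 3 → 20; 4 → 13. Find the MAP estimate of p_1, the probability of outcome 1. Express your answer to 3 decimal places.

The posterior is Dirichlet(αᵢ + nᵢ) = Dirichlet(28, 30, 23, 19).
For a Dirichlet(a₁,…,a_K) with all aᵢ > 1, the mode has j-th component (aⱼ − 1)/(Σaᵢ − K).
Here Σaᵢ = 100 and K = 4, so p_1 = (28 − 1)/(100 − 4) = 27/96 ≈ 0.281.

MAP estimate: 0.281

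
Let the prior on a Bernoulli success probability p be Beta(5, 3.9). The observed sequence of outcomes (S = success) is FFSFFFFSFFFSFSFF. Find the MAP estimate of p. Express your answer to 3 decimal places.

Prior: Beta(5, 3.9).
Data: 4 successes in 16 trials (from the sequence). The binomial likelihood contributes p^4(1−p)^12, so the posterior is Beta(5+4, 3.9+12) = Beta(9, 15.9).
For Beta(a, b) with a, b > 1 the mode is (a−1)/(a+b−2) = 8/22.9 ≈ 0.349.

p̂_MAP = 0.349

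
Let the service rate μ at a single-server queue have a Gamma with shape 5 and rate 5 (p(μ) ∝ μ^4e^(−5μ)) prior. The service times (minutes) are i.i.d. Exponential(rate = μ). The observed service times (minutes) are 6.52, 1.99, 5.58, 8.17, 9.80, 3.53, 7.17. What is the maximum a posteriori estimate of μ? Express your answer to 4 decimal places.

μ̂_MAP = 0.2303

The Exponential(rate=μ) likelihood is ∝ μ^n e^(−μΣtᵢ). Here n = 7 and Σtᵢ = 6.52 + 1.99 + 5.58 + 8.17 + 9.80 + 3.53 + 7.17 = 42.76.
Posterior ∝ μ^4e^(−5μ) · μ^7e^(−42.76μ) = μ^11e^(−47.76μ), i.e. Gamma(12, 47.76).
Mode = (a−1)/b = 11/47.76 ≈ 0.2303.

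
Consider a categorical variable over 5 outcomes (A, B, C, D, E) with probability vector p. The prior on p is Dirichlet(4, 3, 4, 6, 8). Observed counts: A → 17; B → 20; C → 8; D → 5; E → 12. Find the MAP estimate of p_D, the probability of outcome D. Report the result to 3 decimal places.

MAP estimate of p_D = 0.122

The posterior is Dirichlet(αᵢ + nᵢ) = Dirichlet(21, 23, 12, 11, 20).
For a Dirichlet(a₁,…,a_K) with all aᵢ > 1, the mode has j-th component (aⱼ − 1)/(Σaᵢ − K).
Here Σaᵢ = 87 and K = 5, so p_D = (11 − 1)/(87 − 5) = 10/82 ≈ 0.122.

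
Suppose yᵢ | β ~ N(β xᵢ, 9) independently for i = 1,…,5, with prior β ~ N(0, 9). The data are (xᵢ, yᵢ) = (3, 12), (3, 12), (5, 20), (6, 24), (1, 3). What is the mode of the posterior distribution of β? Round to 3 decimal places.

β̂_MAP = 3.938

log p(β | y) = −Σ(yᵢ − βxᵢ)²/(2·9) − β²/(2·9) + const.
Setting the derivative to zero: Σxᵢ(yᵢ − βxᵢ)/9 − β/9 = 0, so β = Σxᵢyᵢ / (Σxᵢ² + σ²/τ²).
Σxᵢyᵢ = 3·12 + 3·12 + 5·20 + 6·24 + 1·3 = 319; Σxᵢ² = 80; σ²/τ² = 1.
β̂_MAP = 319 / (80 + 1) = 319/81 ≈ 3.938.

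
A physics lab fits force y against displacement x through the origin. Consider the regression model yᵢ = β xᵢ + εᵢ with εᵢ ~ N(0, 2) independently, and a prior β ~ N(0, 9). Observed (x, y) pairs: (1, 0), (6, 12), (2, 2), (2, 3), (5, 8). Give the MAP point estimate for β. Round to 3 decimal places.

β̂_MAP = 1.737

log p(β | y) = −Σ(yᵢ − βxᵢ)²/(2·2) − β²/(2·9) + const.
Setting the derivative to zero: Σxᵢ(yᵢ − βxᵢ)/2 − β/9 = 0, so β = Σxᵢyᵢ / (Σxᵢ² + σ²/τ²).
Σxᵢyᵢ = 1·0 + 6·12 + 2·2 + 2·3 + 5·8 = 122; Σxᵢ² = 70; σ²/τ² = 2/9.
β̂_MAP = 122 / (70 + 2/9) = 122/(632/9) = 549/316 ≈ 1.737.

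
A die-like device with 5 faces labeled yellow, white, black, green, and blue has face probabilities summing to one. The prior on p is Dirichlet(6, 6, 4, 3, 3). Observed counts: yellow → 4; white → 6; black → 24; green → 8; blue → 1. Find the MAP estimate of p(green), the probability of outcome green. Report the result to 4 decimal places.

The posterior is Dirichlet(αᵢ + nᵢ) = Dirichlet(10, 12, 28, 11, 4).
For a Dirichlet(a₁,…,a_K) with all aᵢ > 1, the mode has j-th component (aⱼ − 1)/(Σaᵢ − K).
Here Σaᵢ = 65 and K = 5, so p(green) = (11 − 1)/(65 − 5) = 10/60 ≈ 0.1667.

MAP estimate of p(green) = 0.1667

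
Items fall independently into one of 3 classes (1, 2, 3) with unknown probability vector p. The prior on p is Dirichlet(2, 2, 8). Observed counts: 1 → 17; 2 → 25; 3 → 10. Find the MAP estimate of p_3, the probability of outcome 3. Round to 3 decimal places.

The posterior is Dirichlet(αᵢ + nᵢ) = Dirichlet(19, 27, 18).
For a Dirichlet(a₁,…,a_K) with all aᵢ > 1, the mode has j-th component (aⱼ − 1)/(Σaᵢ − K).
Here Σaᵢ = 64 and K = 3, so p_3 = (18 − 1)/(64 − 3) = 17/61 ≈ 0.279.

MAP estimate: 0.279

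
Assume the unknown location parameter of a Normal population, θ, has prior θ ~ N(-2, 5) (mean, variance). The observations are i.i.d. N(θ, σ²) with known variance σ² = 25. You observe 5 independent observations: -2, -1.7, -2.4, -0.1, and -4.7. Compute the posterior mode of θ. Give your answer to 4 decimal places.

n = 5; x̄ = ((-2) + (-1.7) + (-2.4) + (-0.1) + (-4.7))/5 = -10.9/5 = -2.18.
For a Normal prior and Normal likelihood with known variance, the posterior is Normal; its mode equals its mean, the precision-weighted average.
Prior precision 1/σ₀² = 1/5 = 0.2; data precision n/σ² = 5/25 = 0.2.
θ̂ = (0.2·(-2) + 0.2·(-2.18)) / (0.2 + 0.2) = (-0.836)/0.4 = -2.0900.

θ̂_MAP = -2.0900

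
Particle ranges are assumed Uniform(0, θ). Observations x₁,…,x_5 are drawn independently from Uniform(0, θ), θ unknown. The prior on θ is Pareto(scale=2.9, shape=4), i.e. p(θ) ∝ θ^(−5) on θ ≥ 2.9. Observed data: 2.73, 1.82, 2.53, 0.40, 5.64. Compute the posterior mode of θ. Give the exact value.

θ̂_MAP = 5.64

The Uniform(0, θ) likelihood is θ^(−n) for θ ≥ max(xᵢ), zero otherwise. Here max(xᵢ) = 5.64.
Posterior ∝ θ^(−5) · θ^(−5) = θ^(−10) on θ ≥ max(2.9, 5.64) = 5.64.
This density is strictly decreasing in θ, so the posterior mode lies at the lower boundary of the support.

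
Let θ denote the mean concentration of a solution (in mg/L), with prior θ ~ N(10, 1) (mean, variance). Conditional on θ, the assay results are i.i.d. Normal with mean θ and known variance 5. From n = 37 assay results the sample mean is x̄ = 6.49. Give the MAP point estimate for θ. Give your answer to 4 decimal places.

θ̂_MAP = 6.9079

n = 37, x̄ = 6.49.
For a Normal prior and Normal likelihood with known variance, the posterior is Normal; its mode equals its mean, the precision-weighted average.
Prior precision 1/σ₀² = 1/1 = 1; data precision n/σ² = 37/5 = 7.4.
θ̂ = (1·10 + 7.4·6.49) / (1 + 7.4) = 58.026/8.4 = 9671/1400 ≈ 6.9079.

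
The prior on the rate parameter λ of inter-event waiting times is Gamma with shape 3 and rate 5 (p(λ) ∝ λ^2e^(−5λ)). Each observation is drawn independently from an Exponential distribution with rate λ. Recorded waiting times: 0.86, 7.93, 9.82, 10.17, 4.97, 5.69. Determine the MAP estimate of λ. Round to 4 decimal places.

λ̂_MAP = 0.1800

The Exponential(rate=λ) likelihood is ∝ λ^n e^(−λΣtᵢ). Here n = 6 and Σtᵢ = 0.86 + 7.93 + 9.82 + 10.17 + 4.97 + 5.69 = 39.44.
Posterior ∝ λ^2e^(−5λ) · λ^6e^(−39.44λ) = λ^8e^(−44.44λ), i.e. Gamma(9, 44.44).
Mode = (a−1)/b = 8/44.44 ≈ 0.1800.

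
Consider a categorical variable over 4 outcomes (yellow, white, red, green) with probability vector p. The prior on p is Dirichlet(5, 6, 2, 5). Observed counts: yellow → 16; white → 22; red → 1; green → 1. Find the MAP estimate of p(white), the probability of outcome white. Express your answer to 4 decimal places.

The posterior is Dirichlet(αᵢ + nᵢ) = Dirichlet(21, 28, 3, 6).
For a Dirichlet(a₁,…,a_K) with all aᵢ > 1, the mode has j-th component (aⱼ − 1)/(Σaᵢ − K).
Here Σaᵢ = 58 and K = 4, so p(white) = (28 − 1)/(58 − 4) = 27/54 ≈ 0.5000.

MAP estimate of p(white) = 0.5000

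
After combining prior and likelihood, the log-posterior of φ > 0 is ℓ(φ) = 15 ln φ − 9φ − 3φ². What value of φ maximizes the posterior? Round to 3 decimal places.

φ̂_MAP = 1.000

ℓ'(φ) = 15/φ − 9 − 6φ. Setting this to zero and multiplying by φ: 6φ² + 9φ − 15 = 0.
φ = (−9 + √(9² + 4·6·15)) / (2·6) = (−9 + √441) / 12 = (−9 + 21)/12 = 1.
ℓ''(φ) = −15/φ² − 6 < 0, confirming a maximum.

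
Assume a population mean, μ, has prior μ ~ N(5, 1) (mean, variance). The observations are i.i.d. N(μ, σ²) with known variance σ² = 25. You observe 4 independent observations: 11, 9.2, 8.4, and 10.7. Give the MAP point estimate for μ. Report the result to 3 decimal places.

μ̂_MAP = 5.666

n = 4; x̄ = (11 + 9.2 + 8.4 + 10.7)/4 = 39.3/4 = 9.825.
For a Normal prior and Normal likelihood with known variance, the posterior is Normal; its mode equals its mean, the precision-weighted average.
Prior precision 1/σ₀² = 1/1 = 1; data precision n/σ² = 4/25 = 0.16.
μ̂ = (1·5 + 0.16·9.825) / (1 + 0.16) = 6.572/1.16 = 1643/290 ≈ 5.666.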